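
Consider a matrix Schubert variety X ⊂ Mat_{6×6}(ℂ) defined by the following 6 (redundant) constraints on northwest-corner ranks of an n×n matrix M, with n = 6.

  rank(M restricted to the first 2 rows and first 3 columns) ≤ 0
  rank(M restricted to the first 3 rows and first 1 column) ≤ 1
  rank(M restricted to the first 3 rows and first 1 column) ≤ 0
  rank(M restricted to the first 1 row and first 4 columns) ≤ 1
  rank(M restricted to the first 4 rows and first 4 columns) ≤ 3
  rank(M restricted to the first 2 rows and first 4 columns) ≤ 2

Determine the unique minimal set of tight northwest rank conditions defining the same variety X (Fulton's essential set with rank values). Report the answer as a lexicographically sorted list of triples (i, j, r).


Reconstructing r_w from the 6 given conditions:

  0  0  0  1  1  1
  0  0  0  1  2  2
  0  1  1  2  3  3
  1  2  2  3  4  4
  1  2  3  4  5  5
  1  2  3  4  5  6

so w = (4, 5, 2, 1, 3, 6).

ℓ(w)=7; the 2 essential cells (i,j,r):

[(2, 3, 0), (3, 1, 0)]


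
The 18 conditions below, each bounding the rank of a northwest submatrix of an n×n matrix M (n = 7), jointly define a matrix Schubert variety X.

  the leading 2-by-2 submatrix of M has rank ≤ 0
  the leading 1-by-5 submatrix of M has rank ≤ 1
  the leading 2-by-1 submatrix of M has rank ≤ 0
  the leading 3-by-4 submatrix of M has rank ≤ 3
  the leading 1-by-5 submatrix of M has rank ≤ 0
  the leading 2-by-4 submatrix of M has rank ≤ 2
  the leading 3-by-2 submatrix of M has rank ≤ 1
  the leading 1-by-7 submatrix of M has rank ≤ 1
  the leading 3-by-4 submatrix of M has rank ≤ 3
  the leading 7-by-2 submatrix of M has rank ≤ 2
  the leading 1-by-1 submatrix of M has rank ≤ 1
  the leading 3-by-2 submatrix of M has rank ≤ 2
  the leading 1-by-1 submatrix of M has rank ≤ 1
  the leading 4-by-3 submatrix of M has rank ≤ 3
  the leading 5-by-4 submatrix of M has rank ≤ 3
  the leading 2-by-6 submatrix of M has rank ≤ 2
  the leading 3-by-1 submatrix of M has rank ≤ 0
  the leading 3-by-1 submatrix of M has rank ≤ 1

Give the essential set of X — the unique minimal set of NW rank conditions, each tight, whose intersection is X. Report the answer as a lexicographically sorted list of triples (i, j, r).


Rank table r_w(7×7) implied by the 18 constraints:

  row 1: 0  0  0  0  0  1  1
  row 2: 0  0  1  1  1  2  2
  row 3: 0  1  2  2  2  3  3
  row 4: 1  2  3  3  3  4  4
  row 5: 1  2  3  3  4  5  5
  row 6: 1  2  3  4  5  6  6
  row 7: 1  2  3  4  5  6  7

hence w(1..7) = (6, 3, 2, 1, 5, 4, 7).

D(w) has 9 cells with 4 SE-corners; essential set:

[(1, 5, 0), (2, 2, 0), (3, 1, 0), (5, 4, 3)]


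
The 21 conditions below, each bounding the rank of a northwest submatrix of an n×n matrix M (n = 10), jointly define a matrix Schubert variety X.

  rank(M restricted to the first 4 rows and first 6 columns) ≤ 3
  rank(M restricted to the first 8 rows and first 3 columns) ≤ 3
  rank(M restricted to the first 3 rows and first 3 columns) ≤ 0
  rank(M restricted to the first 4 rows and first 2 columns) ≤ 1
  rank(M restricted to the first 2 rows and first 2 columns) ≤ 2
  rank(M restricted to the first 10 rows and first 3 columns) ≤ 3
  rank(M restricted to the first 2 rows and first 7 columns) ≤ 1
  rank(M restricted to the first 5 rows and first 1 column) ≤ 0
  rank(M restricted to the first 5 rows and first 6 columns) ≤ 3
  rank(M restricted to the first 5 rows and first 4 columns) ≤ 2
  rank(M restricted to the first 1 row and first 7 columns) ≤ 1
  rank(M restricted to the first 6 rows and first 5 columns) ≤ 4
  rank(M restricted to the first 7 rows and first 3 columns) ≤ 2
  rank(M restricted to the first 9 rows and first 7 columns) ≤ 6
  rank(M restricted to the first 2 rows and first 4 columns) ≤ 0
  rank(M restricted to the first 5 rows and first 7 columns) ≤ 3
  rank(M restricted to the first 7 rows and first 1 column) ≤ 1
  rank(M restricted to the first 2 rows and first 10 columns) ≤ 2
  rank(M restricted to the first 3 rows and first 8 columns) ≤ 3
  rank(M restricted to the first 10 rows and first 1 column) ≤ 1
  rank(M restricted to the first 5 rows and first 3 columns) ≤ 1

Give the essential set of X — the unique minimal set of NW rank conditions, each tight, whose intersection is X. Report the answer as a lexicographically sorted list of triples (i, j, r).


Propagating the 21 rank bounds to every northwest block:

  0 0 0 0 1 1 1 1 1 1
  0 0 0 0 1 1 1 2 2 2
  0 0 0 1 2 2 2 3 3 3
  0 1 1 2 3 3 3 4 4 4
  0 1 1 2 3 3 3 4 5 5
  1 2 2 3 4 4 4 5 6 6
  1 2 2 3 4 5 5 6 7 7
  1 2 3 4 5 6 6 7 8 8
  1 2 3 4 5 6 6 7 8 9
  1 2 3 4 5 6 7 8 9 10

the unique w with this rank table is (5, 8, 4, 2, 9, 1, 6, 3, 10, 7).

ℓ(w)=20; the 8 essential cells (i,j,r):

[(2, 4, 0), (2, 7, 1), (3, 3, 0), (5, 1, 0), (5, 3, 1), (5, 7, 3), (7, 3, 2), (9, 7, 6)]


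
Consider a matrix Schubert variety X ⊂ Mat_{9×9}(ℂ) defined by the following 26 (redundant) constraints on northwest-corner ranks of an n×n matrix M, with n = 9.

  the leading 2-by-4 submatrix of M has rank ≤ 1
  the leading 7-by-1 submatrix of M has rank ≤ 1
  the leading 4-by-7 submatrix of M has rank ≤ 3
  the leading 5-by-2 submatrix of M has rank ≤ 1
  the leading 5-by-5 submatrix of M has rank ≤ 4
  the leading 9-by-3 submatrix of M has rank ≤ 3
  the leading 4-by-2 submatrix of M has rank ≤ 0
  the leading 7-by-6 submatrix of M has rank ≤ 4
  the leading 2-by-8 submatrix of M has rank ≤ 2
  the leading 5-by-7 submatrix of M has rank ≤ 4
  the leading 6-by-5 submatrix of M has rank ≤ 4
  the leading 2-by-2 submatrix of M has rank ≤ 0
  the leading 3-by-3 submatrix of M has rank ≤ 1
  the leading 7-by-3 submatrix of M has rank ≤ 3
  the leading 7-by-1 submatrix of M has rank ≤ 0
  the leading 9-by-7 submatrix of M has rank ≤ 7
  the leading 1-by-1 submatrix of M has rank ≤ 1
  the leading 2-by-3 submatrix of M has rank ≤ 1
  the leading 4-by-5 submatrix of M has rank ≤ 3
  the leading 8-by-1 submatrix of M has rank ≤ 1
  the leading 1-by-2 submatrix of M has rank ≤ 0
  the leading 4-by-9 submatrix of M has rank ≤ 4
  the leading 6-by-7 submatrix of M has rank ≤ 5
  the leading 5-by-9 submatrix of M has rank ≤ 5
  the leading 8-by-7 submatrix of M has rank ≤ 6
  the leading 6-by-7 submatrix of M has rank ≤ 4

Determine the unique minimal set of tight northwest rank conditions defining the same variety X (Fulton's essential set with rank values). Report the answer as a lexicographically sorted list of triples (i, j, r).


Recovering R(i,j) via the rank-extension bound from the 26 conditions:

  0 0 1 1 1 1 1 1 1
  0 0 1 1 2 2 2 2 2
  0 0 1 2 3 3 3 3 3
  0 0 1 2 3 3 3 4 4
  0 1 2 3 4 4 4 5 5
  0 1 2 3 4 4 4 5 6
  0 1 2 3 4 4 5 6 7
  1 2 3 4 5 5 6 7 8
  1 2 3 4 5 6 7 8 9

hence w(1..9) = (3, 5, 4, 8, 2, 9, 7, 1, 6).

6 SE-corners of the 17-cell Rothe diagram give Ess(w):

[(2, 4, 1), (4, 2, 0), (4, 7, 3), (6, 7, 4), (7, 1, 0), (7, 6, 4)]


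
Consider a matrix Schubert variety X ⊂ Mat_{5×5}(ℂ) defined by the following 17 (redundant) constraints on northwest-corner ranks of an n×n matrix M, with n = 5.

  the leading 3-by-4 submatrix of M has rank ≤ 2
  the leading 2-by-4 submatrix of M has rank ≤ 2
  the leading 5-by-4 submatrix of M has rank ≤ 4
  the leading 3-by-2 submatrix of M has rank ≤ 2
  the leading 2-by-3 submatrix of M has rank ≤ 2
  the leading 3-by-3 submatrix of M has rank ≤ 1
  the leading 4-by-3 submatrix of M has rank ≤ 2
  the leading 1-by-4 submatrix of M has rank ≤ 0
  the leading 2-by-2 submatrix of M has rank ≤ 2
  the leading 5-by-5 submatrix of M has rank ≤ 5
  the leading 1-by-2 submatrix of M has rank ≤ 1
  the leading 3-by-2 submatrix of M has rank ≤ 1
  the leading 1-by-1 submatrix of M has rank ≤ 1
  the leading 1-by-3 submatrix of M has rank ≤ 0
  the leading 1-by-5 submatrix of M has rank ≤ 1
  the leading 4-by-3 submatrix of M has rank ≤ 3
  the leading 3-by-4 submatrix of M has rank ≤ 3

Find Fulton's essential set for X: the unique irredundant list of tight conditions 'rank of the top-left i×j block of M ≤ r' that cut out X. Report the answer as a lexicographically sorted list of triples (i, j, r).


Computing R[i][j] = min implied NW-rank bound (n=5, 17 conditions):

  row 1: 0, 0, 0, 0, 1
  row 2: 1, 1, 1, 1, 2
  row 3: 1, 1, 1, 2, 3
  row 4: 1, 2, 2, 3, 4
  row 5: 1, 2, 3, 4, 5

the unique w with this rank table is (5, 1, 4, 2, 3).

Rothe diagram D(w) (6 cells), 2 SE-corners (essential conditions):

[(1, 4, 0), (3, 3, 1)]


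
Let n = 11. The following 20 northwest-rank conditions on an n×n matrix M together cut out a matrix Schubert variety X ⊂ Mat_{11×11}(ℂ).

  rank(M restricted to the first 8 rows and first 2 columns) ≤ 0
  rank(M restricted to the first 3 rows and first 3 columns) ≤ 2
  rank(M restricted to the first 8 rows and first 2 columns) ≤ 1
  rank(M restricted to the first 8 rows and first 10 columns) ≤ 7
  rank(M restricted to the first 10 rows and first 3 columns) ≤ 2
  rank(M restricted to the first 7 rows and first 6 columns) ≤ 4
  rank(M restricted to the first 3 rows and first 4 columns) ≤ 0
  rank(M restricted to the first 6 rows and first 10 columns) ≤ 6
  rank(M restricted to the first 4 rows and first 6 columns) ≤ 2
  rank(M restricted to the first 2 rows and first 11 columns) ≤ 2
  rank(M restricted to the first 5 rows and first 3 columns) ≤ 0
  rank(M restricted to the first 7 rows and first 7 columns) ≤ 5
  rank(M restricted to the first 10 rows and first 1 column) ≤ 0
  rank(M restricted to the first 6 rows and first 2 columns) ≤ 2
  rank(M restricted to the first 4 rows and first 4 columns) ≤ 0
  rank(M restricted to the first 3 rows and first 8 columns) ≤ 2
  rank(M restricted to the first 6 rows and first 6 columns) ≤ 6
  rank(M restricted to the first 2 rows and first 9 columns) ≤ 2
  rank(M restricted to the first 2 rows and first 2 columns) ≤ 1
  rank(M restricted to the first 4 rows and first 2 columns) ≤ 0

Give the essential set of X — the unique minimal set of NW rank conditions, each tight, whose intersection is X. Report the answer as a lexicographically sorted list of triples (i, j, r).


The tightest implied rank at each (i,j), from the 20 conditions:

  row 1: 0 0 0 0 1 1 1 1 1 1 1
  row 2: 0 0 0 0 1 2 2 2 2 2 2
  row 3: 0 0 0 0 1 2 2 2 3 3 3
  row 4: 0 0 0 0 1 2 3 3 4 4 4
  row 5: 0 0 0 1 2 3 4 4 5 5 5
  row 6: 0 0 1 2 3 4 5 5 6 6 6
  row 7: 0 0 1 2 3 4 5 6 7 7 7
  row 8: 0 0 1 2 3 4 5 6 7 7 8
  row 9: 0 1 2 3 4 5 6 7 8 8 9
  row 10: 0 1 2 3 4 5 6 7 8 9 10
  row 11: 1 2 3 4 5 6 7 8 9 10 11

hence w(1..11) = (5, 6, 9, 7, 4, 3, 8, 11, 2, 10, 1).

Fulton essential set (6 of the 30 Rothe cells):

[(3, 8, 2), (4, 4, 0), (5, 3, 0), (8, 2, 0), (8, 10, 7), (10, 1, 0)]


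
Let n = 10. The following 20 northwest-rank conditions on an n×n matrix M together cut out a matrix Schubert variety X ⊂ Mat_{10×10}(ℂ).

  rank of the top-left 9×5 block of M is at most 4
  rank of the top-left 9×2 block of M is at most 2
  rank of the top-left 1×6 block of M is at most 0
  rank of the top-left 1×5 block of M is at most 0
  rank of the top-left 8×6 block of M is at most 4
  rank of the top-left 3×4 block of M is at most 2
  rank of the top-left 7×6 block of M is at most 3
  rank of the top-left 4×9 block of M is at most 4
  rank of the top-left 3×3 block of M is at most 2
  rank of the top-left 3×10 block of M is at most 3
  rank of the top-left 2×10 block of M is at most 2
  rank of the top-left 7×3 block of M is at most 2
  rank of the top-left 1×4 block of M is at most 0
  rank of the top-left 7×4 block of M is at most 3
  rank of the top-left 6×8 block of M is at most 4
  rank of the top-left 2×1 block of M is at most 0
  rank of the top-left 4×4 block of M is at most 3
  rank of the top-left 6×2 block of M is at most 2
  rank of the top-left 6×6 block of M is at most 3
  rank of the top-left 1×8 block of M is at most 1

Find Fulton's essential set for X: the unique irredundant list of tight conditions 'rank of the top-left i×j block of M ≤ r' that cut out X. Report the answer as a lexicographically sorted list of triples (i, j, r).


Reconstructing r_w from the 20 given conditions:

  R[1]: 0, 0, 0, 0, 0, 0, 1, 1, 1, 1
  R[2]: 0, 1, 1, 1, 1, 1, 2, 2, 2, 2
  R[3]: 1, 2, 2, 2, 2, 2, 3, 3, 3, 3
  R[4]: 1, 2, 2, 3, 3, 3, 4, 4, 4, 4
  R[5]: 1, 2, 2, 3, 3, 3, 4, 4, 5, 5
  R[6]: 1, 2, 2, 3, 3, 3, 4, 4, 5, 6
  R[7]: 1, 2, 2, 3, 3, 3, 4, 5, 6, 7
  R[8]: 1, 2, 3, 4, 4, 4, 5, 6, 7, 8
  R[9]: 1, 2, 3, 4, 4, 5, 6, 7, 8, 9
  R[10]: 1, 2, 3, 4, 5, 6, 7, 8, 9, 10

the unique w with this rank table is (7, 2, 1, 4, 9, 10, 8, 3, 6, 5).

Rothe diagram D(w) (20 cells), 6 SE-corners (essential conditions):

[(1, 6, 0), (2, 1, 0), (6, 8, 4), (7, 3, 2), (7, 6, 3), (9, 5, 4)]


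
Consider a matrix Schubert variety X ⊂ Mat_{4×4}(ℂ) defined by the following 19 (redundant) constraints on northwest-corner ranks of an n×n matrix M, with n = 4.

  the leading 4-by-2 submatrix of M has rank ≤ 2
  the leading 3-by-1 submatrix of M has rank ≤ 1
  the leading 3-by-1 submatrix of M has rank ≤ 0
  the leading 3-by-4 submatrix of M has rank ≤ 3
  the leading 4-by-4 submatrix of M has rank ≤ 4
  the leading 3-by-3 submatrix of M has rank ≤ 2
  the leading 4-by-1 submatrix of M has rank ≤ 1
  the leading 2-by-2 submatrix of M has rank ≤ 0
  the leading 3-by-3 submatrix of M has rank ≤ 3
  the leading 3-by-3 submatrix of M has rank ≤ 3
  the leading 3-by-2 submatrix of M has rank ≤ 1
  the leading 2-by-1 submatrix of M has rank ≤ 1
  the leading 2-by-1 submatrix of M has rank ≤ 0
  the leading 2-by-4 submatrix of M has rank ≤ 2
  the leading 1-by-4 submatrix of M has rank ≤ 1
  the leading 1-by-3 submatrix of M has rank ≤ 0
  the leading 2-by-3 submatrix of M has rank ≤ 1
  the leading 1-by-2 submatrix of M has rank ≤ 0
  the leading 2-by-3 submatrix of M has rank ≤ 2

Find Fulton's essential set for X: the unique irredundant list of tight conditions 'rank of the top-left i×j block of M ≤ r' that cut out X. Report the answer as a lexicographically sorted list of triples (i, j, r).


Reconstructing r_w from the 19 given conditions:

  row 1: 0 0 0 1
  row 2: 0 0 1 2
  row 3: 0 1 2 3
  row 4: 1 2 3 4

giving w = (4, 3, 2, 1) via Δ²R.

D(w) has 6 cells with 3 SE-corners; essential set:

[(1, 3, 0), (2, 2, 0), (3, 1, 0)]


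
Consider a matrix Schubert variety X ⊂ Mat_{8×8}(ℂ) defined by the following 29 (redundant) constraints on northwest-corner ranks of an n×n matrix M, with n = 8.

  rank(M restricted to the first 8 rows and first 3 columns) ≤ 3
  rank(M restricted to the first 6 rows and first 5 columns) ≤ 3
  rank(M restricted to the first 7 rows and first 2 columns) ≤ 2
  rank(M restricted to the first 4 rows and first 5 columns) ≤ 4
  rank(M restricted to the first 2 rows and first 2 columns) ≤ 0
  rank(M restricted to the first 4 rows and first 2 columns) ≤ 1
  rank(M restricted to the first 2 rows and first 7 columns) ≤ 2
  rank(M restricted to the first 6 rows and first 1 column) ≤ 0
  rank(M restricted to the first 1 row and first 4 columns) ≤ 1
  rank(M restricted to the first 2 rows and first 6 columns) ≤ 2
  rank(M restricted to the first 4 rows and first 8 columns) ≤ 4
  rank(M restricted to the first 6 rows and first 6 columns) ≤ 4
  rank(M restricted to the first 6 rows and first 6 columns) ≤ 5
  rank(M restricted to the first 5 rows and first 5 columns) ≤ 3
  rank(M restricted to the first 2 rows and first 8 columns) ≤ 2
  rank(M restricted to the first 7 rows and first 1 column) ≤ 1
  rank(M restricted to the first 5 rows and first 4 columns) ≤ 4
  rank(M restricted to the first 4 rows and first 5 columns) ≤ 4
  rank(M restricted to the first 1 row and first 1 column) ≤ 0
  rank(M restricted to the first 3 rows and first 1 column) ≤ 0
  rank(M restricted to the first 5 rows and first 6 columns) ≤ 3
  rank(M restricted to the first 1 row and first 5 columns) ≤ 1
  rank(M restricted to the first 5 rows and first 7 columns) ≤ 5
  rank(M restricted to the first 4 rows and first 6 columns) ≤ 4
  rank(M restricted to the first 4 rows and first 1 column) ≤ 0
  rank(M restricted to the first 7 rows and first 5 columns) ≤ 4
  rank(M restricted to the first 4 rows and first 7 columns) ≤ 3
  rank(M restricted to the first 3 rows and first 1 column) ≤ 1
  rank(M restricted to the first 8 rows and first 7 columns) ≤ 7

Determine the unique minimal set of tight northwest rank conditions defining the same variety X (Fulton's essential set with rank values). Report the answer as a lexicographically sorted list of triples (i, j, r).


Rank table r_w(8×8) implied by the 29 constraints:

  i=1: 0 0 1 1 1 1 1 1
  i=2: 0 0 1 2 2 2 2 2
  i=3: 0 1 2 3 3 3 3 3
  i=4: 0 1 2 3 3 3 3 4
  i=5: 0 1 2 3 3 3 4 5
  i=6: 0 1 2 3 3 4 5 6
  i=7: 1 2 3 4 4 5 6 7
  i=8: 1 2 3 4 5 6 7 8

giving w = (3, 4, 2, 8, 7, 6, 1, 5) via Δ²R.

|D(w)|=14, |Ess(w)|=5:

[(2, 2, 0), (4, 7, 3), (5, 6, 3), (6, 1, 0), (6, 5, 3)]


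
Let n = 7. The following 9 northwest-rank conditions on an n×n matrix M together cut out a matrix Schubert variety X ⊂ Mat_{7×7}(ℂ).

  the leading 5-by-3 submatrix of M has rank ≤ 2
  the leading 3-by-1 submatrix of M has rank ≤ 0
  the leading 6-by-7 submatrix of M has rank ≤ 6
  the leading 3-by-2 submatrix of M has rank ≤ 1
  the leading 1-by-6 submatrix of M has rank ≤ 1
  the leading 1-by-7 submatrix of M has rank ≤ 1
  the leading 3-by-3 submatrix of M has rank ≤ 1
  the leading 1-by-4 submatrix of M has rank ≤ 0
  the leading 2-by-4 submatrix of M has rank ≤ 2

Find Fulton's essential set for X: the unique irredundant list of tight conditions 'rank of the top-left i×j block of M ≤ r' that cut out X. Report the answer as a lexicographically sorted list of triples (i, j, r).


The tightest implied rank at each (i,j), from the 9 conditions:

  0  0  0  0  1  1  1
  0  1  1  1  2  2  2
  0  1  1  2  3  3  3
  1  2  2  3  4  4  4
  1  2  2  3  4  5  5
  1  2  3  4  5  6  6
  1  2  3  4  5  6  7

the unique w with this rank table is (5, 2, 4, 1, 6, 3, 7).

D(w) has 8 cells with 4 SE-corners; essential set:

[(1, 4, 0), (3, 1, 0), (3, 3, 1), (5, 3, 2)]


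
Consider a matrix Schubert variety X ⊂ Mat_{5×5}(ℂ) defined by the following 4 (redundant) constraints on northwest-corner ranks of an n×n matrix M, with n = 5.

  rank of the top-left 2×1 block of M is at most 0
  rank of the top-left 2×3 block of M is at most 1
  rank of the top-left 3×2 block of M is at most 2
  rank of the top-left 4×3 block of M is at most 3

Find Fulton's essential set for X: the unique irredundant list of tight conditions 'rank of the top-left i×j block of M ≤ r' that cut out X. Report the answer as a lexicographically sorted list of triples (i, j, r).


Computing R[i][j] = min implied NW-rank bound (n=5, 4 conditions):

  R[1]: 0 | 1 | 1 | 1 | 1
  R[2]: 0 | 1 | 1 | 2 | 2
  R[3]: 1 | 2 | 2 | 3 | 3
  R[4]: 1 | 2 | 3 | 4 | 4
  R[5]: 1 | 2 | 3 | 4 | 5

reading off 1-entries of Δ²R: w = (2, 4, 1, 3, 5).

2 SE-corners of the 3-cell Rothe diagram give Ess(w):

[(2, 1, 0), (2, 3, 1)]


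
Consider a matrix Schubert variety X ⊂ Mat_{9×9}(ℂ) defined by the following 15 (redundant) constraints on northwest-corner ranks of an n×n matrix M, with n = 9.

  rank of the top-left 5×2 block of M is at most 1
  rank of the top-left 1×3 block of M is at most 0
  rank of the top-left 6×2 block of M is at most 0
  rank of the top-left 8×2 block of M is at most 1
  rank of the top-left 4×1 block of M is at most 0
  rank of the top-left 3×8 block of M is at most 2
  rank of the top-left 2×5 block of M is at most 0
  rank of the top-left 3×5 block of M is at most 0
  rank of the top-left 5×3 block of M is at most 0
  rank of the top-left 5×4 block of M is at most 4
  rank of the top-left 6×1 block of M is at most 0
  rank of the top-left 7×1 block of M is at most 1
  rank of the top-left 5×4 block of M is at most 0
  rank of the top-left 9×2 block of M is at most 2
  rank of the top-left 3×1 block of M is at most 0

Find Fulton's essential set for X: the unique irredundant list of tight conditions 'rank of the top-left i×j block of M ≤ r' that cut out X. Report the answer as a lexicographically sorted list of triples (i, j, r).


Reconstructing r_w from the 15 given conditions:

  0  0  0  0  0  1  1  1  1
  0  0  0  0  0  1  2  2  2
  0  0  0  0  0  1  2  2  3
  0  0  0  0  1  2  3  3  4
  0  0  0  0  1  2  3  4  5
  0  0  1  1  2  3  4  5  6
  1  1  2  2  3  4  5  6  7
  1  1  2  3  4  5  6  7  8
  1  2  3  4  5  6  7  8  9

giving w = (6, 7, 9, 5, 8, 3, 1, 4, 2) via Δ²R.

D(w) has 27 cells with 5 SE-corners; essential set:

[(3, 5, 0), (3, 8, 2), (5, 4, 0), (6, 2, 0), (8, 2, 1)]


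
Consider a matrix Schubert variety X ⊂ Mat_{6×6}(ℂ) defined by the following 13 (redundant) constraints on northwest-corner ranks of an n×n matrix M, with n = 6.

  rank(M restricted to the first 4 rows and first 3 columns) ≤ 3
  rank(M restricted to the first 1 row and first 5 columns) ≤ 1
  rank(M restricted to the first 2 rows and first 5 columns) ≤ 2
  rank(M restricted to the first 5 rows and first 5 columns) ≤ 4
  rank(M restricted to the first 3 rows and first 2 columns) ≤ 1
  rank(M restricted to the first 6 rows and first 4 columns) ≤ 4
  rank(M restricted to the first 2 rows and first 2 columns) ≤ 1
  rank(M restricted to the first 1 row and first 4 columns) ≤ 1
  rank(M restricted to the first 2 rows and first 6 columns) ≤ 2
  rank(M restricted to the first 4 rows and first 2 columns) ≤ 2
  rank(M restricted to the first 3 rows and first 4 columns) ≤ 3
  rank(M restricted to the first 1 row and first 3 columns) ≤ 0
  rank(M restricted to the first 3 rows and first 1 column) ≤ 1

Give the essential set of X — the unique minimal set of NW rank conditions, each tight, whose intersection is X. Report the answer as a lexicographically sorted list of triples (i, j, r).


Recovering R(i,j) via the rank-extension bound from the 13 conditions:

  row 1: 0, 0, 0, 1, 1, 1
  row 2: 1, 1, 1, 2, 2, 2
  row 3: 1, 1, 2, 3, 3, 3
  row 4: 1, 2, 3, 4, 4, 4
  row 5: 1, 2, 3, 4, 4, 5
  row 6: 1, 2, 3, 4, 5, 6

giving w = (4, 1, 3, 2, 6, 5) via Δ²R.

Rothe diagram D(w) (5 cells), 3 SE-corners (essential conditions):

[(1, 3, 0), (3, 2, 1), (5, 5, 4)]


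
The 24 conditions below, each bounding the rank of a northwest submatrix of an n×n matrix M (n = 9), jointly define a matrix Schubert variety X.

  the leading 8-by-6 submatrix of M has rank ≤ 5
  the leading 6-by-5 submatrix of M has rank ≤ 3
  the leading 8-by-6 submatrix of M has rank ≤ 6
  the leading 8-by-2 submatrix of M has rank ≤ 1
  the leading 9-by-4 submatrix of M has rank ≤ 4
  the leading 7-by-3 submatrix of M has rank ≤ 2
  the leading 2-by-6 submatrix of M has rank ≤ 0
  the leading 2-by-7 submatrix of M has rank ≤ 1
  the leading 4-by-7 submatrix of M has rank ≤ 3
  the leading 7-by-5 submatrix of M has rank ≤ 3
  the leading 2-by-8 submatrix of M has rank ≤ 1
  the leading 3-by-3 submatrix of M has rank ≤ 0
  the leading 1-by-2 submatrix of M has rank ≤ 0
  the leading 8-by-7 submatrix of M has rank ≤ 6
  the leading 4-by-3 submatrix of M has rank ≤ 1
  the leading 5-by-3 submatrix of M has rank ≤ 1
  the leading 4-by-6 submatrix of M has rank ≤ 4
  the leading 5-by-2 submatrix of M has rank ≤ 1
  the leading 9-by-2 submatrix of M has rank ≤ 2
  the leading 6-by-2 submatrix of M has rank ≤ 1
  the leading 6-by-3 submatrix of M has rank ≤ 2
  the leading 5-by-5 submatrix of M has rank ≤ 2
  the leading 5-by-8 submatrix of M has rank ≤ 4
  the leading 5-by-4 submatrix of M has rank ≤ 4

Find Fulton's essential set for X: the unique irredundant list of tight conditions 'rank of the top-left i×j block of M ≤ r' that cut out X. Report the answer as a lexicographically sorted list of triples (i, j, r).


The tightest implied rank at each (i,j), from the 24 conditions:

  i=1: 0  0  0  0  0  0  1  1  1
  i=2: 0  0  0  0  0  0  1  1  2
  i=3: 0  0  0  1  1  1  2  2  3
  i=4: 1  1  1  2  2  2  3  3  4
  i=5: 1  1  1  2  2  3  4  4  5
  i=6: 1  1  2  3  3  4  5  5  6
  i=7: 1  1  2  3  3  4  5  6  7
  i=8: 1  1  2  3  4  5  6  7  8
  i=9: 1  2  3  4  5  6  7  8  9

so w = (7, 9, 4, 1, 6, 3, 8, 5, 2).

Fulton essential set (7 of the 23 Rothe cells):

[(2, 6, 0), (2, 8, 1), (3, 3, 0), (5, 3, 1), (5, 5, 2), (7, 5, 3), (8, 2, 1)]


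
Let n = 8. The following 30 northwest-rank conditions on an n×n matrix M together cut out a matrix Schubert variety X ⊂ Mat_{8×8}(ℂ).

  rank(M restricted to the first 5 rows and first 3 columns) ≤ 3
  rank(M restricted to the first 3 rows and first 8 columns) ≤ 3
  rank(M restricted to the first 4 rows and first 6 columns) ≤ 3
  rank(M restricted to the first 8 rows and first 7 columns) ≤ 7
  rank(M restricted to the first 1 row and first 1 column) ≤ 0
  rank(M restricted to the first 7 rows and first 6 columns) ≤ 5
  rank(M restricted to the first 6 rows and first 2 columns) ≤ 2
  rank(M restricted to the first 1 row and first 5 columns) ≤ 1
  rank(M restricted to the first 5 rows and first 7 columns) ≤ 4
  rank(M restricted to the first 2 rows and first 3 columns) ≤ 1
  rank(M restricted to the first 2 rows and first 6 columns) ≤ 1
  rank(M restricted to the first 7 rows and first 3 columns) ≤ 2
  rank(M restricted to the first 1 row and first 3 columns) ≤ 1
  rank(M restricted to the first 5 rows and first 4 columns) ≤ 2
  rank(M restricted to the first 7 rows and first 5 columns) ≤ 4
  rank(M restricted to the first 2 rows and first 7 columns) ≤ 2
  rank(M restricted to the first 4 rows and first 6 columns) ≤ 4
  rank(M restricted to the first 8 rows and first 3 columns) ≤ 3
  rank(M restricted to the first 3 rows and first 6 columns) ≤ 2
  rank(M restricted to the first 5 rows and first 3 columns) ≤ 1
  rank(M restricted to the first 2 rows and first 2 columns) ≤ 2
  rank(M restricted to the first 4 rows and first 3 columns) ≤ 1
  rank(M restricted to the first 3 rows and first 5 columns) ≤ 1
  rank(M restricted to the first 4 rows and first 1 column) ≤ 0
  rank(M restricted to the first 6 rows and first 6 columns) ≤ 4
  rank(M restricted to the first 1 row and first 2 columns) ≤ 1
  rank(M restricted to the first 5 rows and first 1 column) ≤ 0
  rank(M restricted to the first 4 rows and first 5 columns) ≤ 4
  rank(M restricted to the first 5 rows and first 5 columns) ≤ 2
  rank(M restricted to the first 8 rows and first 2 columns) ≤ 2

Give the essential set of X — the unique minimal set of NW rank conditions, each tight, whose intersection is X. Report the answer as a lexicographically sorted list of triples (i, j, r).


Reconstructing r_w from the 30 given conditions:

  row 1: 0  1  1  1  1  1  1  1
  row 2: 0  1  1  1  1  1  2  2
  row 3: 0  1  1  1  1  2  3  3
  row 4: 0  1  1  2  2  3  4  4
  row 5: 0  1  1  2  2  3  4  5
  row 6: 1  2  2  3  3  4  5  6
  row 7: 1  2  2  3  4  5  6  7
  row 8: 1  2  3  4  5  6  7  8

the unique w with this rank table is (2, 7, 6, 4, 8, 1, 5, 3).

Rothe diagram D(w) (16 cells), 6 SE-corners (essential conditions):

[(2, 6, 1), (3, 5, 1), (5, 1, 0), (5, 3, 1), (5, 5, 2), (7, 3, 2)]


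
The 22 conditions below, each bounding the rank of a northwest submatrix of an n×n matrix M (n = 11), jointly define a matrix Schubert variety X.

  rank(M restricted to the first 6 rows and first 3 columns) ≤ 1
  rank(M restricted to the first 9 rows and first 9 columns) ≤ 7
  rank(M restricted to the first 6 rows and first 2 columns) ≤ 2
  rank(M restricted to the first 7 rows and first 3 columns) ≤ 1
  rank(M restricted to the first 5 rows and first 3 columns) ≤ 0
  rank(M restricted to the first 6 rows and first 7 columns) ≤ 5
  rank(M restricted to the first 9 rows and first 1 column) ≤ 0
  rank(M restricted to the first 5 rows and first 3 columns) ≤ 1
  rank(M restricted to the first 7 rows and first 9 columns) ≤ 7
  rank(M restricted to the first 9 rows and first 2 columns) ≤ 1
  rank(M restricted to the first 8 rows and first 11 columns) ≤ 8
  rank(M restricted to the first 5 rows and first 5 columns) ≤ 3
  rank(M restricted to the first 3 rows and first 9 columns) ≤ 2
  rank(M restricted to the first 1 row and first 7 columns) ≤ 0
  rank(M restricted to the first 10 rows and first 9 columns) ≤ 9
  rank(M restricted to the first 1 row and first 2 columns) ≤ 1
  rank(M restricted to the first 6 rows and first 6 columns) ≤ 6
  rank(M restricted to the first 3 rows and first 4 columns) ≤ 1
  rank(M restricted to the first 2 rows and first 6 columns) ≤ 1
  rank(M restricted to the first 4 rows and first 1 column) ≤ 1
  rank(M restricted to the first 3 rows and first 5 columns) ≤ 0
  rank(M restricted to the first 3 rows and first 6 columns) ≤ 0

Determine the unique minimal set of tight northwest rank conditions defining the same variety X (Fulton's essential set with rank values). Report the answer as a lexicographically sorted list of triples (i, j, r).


Propagating the 22 rank bounds to every northwest block:

  R[1]: 0 0 0 0 0 0 0 1 1 1 1
  R[2]: 0 0 0 0 0 0 1 2 2 2 2
  R[3]: 0 0 0 0 0 0 1 2 2 3 3
  R[4]: 0 0 0 1 1 1 2 3 3 4 4
  R[5]: 0 0 0 1 2 2 3 4 4 5 5
  R[6]: 0 1 1 2 3 3 4 5 5 6 6
  R[7]: 0 1 1 2 3 4 5 6 6 7 7
  R[8]: 0 1 2 3 4 5 6 7 7 8 8
  R[9]: 0 1 2 3 4 5 6 7 7 8 9
  R[10]: 1 2 3 4 5 6 7 8 8 9 10
  R[11]: 1 2 3 4 5 6 7 8 9 10 11

giving w = (8, 7, 10, 4, 5, 2, 6, 3, 11, 1, 9) via Δ²R.

Rothe diagram D(w) (32 cells), 7 SE-corners (essential conditions):

[(1, 7, 0), (3, 6, 0), (3, 9, 2), (5, 3, 0), (7, 3, 1), (9, 1, 0), (9, 9, 7)]


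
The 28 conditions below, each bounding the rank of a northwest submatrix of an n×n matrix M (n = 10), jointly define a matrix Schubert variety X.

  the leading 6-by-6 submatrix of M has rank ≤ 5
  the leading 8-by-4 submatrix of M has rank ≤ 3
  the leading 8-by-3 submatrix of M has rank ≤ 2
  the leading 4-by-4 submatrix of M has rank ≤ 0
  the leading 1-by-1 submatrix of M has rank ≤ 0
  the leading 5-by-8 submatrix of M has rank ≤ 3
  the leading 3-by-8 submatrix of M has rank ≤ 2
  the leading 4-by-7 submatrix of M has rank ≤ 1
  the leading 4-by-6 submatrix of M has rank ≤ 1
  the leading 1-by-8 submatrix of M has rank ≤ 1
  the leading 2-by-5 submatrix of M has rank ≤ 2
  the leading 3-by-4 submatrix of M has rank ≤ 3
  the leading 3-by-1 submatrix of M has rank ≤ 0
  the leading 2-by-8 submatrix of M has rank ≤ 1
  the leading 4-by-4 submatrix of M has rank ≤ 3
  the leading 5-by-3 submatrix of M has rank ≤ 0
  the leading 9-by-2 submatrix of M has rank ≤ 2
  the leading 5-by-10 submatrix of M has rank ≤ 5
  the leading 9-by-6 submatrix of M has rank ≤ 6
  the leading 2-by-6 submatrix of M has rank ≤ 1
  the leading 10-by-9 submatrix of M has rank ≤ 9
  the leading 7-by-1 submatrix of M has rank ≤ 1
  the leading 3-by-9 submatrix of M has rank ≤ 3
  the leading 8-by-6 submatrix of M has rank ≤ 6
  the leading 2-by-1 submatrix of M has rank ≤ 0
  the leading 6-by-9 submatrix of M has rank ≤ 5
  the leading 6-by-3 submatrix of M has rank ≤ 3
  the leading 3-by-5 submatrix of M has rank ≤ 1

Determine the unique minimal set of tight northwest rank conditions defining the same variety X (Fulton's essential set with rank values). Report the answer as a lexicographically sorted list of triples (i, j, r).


Propagating the 28 rank bounds to every northwest block:

  0  0  0  0  1  1  1  1  1  1
  0  0  0  0  1  1  1  1  2  2
  0  0  0  0  1  1  1  2  3  3
  0  0  0  0  1  1  1  2  3  4
  0  0  0  1  2  2  2  3  4  5
  1  1  1  2  3  3  3  4  5  6
  1  2  2  3  4  4  4  5  6  7
  1  2  2  3  4  5  5  6  7  8
  1  2  3  4  5  6  6  7  8  9
  1  2  3  4  5  6  7  8  9  10

second differences of R give the permutation w = (5, 9, 8, 10, 4, 1, 2, 6, 3, 7).

Rothe diagram D(w) (27 cells), 5 SE-corners (essential conditions):

[(2, 8, 1), (4, 4, 0), (4, 7, 1), (5, 3, 0), (8, 3, 2)]


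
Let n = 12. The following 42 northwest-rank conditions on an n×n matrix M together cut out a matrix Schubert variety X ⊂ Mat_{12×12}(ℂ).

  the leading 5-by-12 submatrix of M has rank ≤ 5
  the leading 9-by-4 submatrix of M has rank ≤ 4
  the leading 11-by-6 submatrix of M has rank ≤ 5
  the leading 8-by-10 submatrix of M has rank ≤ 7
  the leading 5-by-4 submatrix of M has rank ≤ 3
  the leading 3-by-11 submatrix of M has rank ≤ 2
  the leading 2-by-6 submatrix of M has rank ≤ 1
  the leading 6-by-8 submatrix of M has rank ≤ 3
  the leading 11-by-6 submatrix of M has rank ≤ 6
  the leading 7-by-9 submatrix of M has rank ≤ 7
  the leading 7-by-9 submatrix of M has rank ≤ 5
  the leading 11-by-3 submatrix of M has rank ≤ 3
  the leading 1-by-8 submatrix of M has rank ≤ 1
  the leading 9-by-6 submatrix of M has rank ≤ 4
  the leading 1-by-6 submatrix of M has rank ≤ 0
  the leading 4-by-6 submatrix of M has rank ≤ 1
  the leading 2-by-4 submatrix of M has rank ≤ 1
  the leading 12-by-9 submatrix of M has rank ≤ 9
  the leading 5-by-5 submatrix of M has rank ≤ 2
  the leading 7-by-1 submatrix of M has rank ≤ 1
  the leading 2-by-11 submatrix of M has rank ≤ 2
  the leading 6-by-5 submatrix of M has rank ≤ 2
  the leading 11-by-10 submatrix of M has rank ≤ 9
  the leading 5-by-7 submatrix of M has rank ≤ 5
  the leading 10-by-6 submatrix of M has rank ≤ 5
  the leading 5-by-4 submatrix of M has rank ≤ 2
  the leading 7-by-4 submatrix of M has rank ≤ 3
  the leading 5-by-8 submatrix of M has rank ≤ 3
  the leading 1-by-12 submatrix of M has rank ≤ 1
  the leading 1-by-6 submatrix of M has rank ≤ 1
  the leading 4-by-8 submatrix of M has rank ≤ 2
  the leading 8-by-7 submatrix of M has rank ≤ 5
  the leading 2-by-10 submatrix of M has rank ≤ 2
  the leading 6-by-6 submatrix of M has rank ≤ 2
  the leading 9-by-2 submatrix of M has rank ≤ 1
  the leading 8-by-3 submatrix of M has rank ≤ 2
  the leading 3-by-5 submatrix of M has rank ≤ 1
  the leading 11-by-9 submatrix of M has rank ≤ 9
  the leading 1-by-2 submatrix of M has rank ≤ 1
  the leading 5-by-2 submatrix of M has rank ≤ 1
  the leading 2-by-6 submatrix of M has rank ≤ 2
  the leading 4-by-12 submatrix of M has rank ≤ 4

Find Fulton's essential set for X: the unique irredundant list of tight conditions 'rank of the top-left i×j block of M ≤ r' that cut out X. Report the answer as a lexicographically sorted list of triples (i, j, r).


The tightest implied rank at each (i,j), from the 42 conditions:

  row 1: 0 0 0 0 0 0 1 1 1 1 1 1
  row 2: 1 1 1 1 1 1 2 2 2 2 2 2
  row 3: 1 1 1 1 1 1 2 2 2 2 2 3
  row 4: 1 1 1 1 1 1 2 2 3 3 3 4
  row 5: 1 1 2 2 2 2 3 3 4 4 4 5
  row 6: 1 1 2 2 2 2 3 3 4 5 5 6
  row 7: 1 1 2 3 3 3 4 4 5 6 6 7
  row 8: 1 1 2 3 4 4 5 5 6 7 7 8
  row 9: 1 1 2 3 4 4 5 6 7 8 8 9
  row 10: 1 2 3 4 5 5 6 7 8 9 9 10
  row 11: 1 2 3 4 5 5 6 7 8 9 10 11
  row 12: 1 2 3 4 5 6 7 8 9 10 11 12

so w = (7, 1, 12, 9, 3, 10, 4, 5, 8, 2, 11, 6).

Rothe diagram D(w) (32 cells), 9 SE-corners (essential conditions):

[(1, 6, 0), (3, 11, 2), (4, 6, 1), (4, 8, 2), (6, 6, 2), (6, 8, 3), (9, 2, 1), (9, 6, 4), (11, 6, 5)]


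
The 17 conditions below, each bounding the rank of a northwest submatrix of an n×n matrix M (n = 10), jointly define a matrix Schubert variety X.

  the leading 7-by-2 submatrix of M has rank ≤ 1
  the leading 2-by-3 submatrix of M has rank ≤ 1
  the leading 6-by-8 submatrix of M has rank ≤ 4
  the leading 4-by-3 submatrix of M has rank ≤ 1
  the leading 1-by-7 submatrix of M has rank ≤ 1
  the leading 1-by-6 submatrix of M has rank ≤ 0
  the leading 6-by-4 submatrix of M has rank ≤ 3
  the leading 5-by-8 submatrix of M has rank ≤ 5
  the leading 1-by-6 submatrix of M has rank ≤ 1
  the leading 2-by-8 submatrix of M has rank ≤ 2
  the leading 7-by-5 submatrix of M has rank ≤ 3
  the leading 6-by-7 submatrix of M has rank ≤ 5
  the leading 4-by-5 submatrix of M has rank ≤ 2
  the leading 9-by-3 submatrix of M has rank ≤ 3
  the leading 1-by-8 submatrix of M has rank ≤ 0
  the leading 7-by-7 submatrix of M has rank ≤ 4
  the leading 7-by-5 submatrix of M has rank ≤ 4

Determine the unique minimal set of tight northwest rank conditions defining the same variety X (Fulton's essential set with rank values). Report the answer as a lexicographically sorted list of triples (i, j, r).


Recovering R(i,j) via the rank-extension bound from the 17 conditions:

  i=1: 0 | 0 | 0 | 0 | 0 | 0 | 0 | 0 | 1 | 1
  i=2: 1 | 1 | 1 | 1 | 1 | 1 | 1 | 1 | 2 | 2
  i=3: 1 | 1 | 1 | 2 | 2 | 2 | 2 | 2 | 3 | 3
  i=4: 1 | 1 | 1 | 2 | 2 | 3 | 3 | 3 | 4 | 4
  i=5: 1 | 1 | 2 | 3 | 3 | 4 | 4 | 4 | 5 | 5
  i=6: 1 | 1 | 2 | 3 | 3 | 4 | 4 | 4 | 5 | 6
  i=7: 1 | 1 | 2 | 3 | 3 | 4 | 4 | 5 | 6 | 7
  i=8: 1 | 2 | 3 | 4 | 4 | 5 | 5 | 6 | 7 | 8
  i=9: 1 | 2 | 3 | 4 | 5 | 6 | 6 | 7 | 8 | 9
  i=10: 1 | 2 | 3 | 4 | 5 | 6 | 7 | 8 | 9 | 10

reading off 1-entries of Δ²R: w = (9, 1, 4, 6, 3, 10, 8, 2, 5, 7).

7 SE-corners of the 21-cell Rothe diagram give Ess(w):

[(1, 8, 0), (4, 3, 1), (4, 5, 2), (6, 8, 4), (7, 2, 1), (7, 5, 3), (7, 7, 4)]


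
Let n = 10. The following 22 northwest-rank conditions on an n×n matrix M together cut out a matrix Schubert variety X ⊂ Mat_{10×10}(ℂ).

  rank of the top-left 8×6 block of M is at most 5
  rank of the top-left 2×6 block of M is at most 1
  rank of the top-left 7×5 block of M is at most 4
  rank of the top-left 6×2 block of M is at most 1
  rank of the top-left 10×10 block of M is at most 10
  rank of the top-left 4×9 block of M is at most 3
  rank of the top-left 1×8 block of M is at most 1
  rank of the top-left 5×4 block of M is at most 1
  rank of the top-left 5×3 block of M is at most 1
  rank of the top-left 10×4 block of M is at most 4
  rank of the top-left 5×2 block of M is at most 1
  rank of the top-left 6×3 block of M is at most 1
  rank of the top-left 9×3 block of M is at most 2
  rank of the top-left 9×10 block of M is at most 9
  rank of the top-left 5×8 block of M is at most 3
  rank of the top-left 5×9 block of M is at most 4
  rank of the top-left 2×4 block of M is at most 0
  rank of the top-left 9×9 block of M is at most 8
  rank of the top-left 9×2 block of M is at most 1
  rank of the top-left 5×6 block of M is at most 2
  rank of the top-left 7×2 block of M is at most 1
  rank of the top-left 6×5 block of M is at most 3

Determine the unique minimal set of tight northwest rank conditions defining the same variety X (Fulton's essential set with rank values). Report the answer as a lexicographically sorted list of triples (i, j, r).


Recovering R(i,j) via the rank-extension bound from the 22 conditions:

  R[1]: 0 0 0 0 1 1 1 1 1 1
  R[2]: 0 0 0 0 1 1 2 2 2 2
  R[3]: 1 1 1 1 2 2 3 3 3 3
  R[4]: 1 1 1 1 2 2 3 3 3 4
  R[5]: 1 1 1 1 2 2 3 3 4 5
  R[6]: 1 1 1 2 3 3 4 4 5 6
  R[7]: 1 1 2 3 4 4 5 5 6 7
  R[8]: 1 1 2 3 4 5 6 6 7 8
  R[9]: 1 1 2 3 4 5 6 7 8 9
  R[10]: 1 2 3 4 5 6 7 8 9 10

giving w = (5, 7, 1, 10, 9, 4, 3, 6, 8, 2) via Δ²R.

ℓ(w)=25; the 8 essential cells (i,j,r):

[(2, 4, 0), (2, 6, 1), (4, 9, 3), (5, 4, 1), (5, 6, 2), (5, 8, 3), (6, 3, 1), (9, 2, 1)]


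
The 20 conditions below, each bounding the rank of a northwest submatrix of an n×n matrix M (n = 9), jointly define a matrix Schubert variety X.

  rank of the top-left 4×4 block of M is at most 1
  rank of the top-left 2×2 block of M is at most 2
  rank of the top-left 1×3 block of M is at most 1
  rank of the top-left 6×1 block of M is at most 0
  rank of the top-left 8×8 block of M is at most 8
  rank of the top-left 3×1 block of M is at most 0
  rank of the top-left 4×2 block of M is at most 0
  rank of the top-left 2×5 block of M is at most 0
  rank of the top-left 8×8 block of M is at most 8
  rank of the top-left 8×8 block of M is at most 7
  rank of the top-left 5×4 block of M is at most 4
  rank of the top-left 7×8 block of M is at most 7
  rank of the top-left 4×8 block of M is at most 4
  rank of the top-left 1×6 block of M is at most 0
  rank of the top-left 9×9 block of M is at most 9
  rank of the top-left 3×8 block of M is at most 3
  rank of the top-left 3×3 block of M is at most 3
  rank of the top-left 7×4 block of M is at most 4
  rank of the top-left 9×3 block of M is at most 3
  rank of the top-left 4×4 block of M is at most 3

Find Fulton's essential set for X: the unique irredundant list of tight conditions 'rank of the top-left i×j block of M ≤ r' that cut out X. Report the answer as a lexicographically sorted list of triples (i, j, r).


Reconstructing r_w from the 20 given conditions:

  row 1: 0, 0, 0, 0, 0, 0, 1, 1, 1
  row 2: 0, 0, 0, 0, 0, 1, 2, 2, 2
  row 3: 0, 0, 1, 1, 1, 2, 3, 3, 3
  row 4: 0, 0, 1, 1, 2, 3, 4, 4, 4
  row 5: 0, 1, 2, 2, 3, 4, 5, 5, 5
  row 6: 0, 1, 2, 3, 4, 5, 6, 6, 6
  row 7: 1, 2, 3, 4, 5, 6, 7, 7, 7
  row 8: 1, 2, 3, 4, 5, 6, 7, 7, 8
  row 9: 1, 2, 3, 4, 5, 6, 7, 8, 9

reading off 1-entries of Δ²R: w = (7, 6, 3, 5, 2, 4, 1, 9, 8).

D(w) has 19 cells with 6 SE-corners; essential set:

[(1, 6, 0), (2, 5, 0), (4, 2, 0), (4, 4, 1), (6, 1, 0), (8, 8, 7)]
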